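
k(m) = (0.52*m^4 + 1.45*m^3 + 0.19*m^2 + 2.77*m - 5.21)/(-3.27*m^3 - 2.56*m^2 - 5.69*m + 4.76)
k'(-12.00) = -0.16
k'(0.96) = -1.87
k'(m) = (9.81*m^2 + 5.12*m + 5.69)*(0.52*m^4 + 1.45*m^3 + 0.19*m^2 + 2.77*m - 5.21)/(-3.27*m^3 - 2.56*m^2 - 5.69*m + 4.76)^2 + (2.08*m^3 + 4.35*m^2 + 0.38*m + 2.77)/(-3.27*m^3 - 2.56*m^2 - 5.69*m + 4.76) = (-1.7004*m^6 - 2.6624*m^5 - 11.9671*m^4 + 11.5156*m^3 - 24.394*m^2 - 24.8664*m - 16.4597)/(10.6929*m^6 + 16.7424*m^5 + 43.7662*m^4 - 1.99759999999999*m^3 + 8.0049*m^2 - 54.1688*m + 22.6576)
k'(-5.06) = -0.19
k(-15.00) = 2.03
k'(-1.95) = -0.37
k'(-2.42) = -0.32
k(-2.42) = -0.27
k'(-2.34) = -0.33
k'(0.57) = -6016.84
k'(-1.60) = -0.39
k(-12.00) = 1.54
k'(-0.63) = -0.23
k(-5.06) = 0.35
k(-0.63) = -0.88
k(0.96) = 0.11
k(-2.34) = -0.30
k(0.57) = -40.89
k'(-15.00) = -0.16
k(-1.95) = -0.43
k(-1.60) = -0.56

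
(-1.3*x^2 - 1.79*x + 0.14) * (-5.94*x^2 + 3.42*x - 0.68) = 7.722*x^4 + 6.1866*x^3 - 6.0694*x^2 + 1.696*x - 0.0952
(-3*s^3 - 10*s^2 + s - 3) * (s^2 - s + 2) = -3*s^5 - 7*s^4 + 5*s^3 - 24*s^2 + 5*s - 6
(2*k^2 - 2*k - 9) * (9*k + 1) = 18*k^3 - 16*k^2 - 83*k - 9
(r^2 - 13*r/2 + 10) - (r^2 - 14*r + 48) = 15*r/2 - 38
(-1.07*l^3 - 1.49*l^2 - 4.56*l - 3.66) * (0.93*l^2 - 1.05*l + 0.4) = -0.9951*l^5 - 0.2622*l^4 - 3.1043*l^3 + 0.788199999999999*l^2 + 2.019*l - 1.464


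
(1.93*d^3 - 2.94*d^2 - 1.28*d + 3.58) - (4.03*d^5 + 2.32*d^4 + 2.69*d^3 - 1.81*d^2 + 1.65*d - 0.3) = -4.03*d^5 - 2.32*d^4 - 0.76*d^3 - 1.13*d^2 - 2.93*d + 3.88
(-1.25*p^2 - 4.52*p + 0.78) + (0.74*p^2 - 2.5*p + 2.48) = -0.51*p^2 - 7.02*p + 3.26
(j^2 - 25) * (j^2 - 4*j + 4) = j^4 - 4*j^3 - 21*j^2 + 100*j - 100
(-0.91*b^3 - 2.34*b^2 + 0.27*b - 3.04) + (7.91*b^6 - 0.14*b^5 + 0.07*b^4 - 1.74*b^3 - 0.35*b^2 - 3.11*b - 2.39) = 7.91*b^6 - 0.14*b^5 + 0.07*b^4 - 2.65*b^3 - 2.69*b^2 - 2.84*b - 5.43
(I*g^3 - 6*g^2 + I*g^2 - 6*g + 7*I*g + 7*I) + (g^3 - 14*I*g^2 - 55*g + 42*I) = g^3 + I*g^3 - 6*g^2 - 13*I*g^2 - 61*g + 7*I*g + 49*I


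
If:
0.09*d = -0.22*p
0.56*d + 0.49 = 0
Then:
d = -0.88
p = 0.36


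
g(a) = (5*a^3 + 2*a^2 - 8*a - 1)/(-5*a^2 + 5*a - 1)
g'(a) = (10*a - 5)*(5*a^3 + 2*a^2 - 8*a - 1)/(-5*a^2 + 5*a - 1)^2 + (15*a^2 + 4*a - 8)/(-5*a^2 + 5*a - 1) = (-25*a^4 + 50*a^3 - 45*a^2 - 14*a + 13)/(25*a^4 - 50*a^3 + 35*a^2 - 10*a + 1)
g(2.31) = -3.27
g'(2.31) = -1.36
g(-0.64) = -0.58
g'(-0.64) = -0.35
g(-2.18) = 0.73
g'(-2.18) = -0.99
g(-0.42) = -0.59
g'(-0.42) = 0.41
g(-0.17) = -0.20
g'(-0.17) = 3.47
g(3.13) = -4.28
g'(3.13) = -1.13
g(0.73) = 264.08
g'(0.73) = -42088.99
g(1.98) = -2.79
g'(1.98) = -1.63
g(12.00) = -13.36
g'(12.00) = -1.00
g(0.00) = 1.00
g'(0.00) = 13.00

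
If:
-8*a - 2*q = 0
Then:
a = -q/4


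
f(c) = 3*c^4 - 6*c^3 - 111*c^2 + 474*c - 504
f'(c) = 12*c^3 - 18*c^2 - 222*c + 474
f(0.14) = -439.83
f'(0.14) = 442.60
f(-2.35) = -2061.54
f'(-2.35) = 740.56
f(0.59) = -263.85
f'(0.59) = 339.22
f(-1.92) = -1740.03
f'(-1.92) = 748.95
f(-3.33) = -2722.84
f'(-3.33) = 570.55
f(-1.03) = -1100.05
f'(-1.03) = 670.45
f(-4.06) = -3041.45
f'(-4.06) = 275.53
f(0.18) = -422.31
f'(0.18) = 433.53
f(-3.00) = -2520.00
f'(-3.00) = 654.00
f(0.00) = -504.00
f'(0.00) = 474.00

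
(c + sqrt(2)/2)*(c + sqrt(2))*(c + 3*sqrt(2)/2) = c^3 + 3*sqrt(2)*c^2 + 11*c/2 + 3*sqrt(2)/2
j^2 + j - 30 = (j - 5)*(j + 6)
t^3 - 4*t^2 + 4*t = t*(t - 2)^2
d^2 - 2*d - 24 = (d - 6)*(d + 4)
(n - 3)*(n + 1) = n^2 - 2*n - 3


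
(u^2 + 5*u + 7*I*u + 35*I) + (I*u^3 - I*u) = I*u^3 + u^2 + 5*u + 6*I*u + 35*I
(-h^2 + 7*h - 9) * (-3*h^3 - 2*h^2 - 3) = 3*h^5 - 19*h^4 + 13*h^3 + 21*h^2 - 21*h + 27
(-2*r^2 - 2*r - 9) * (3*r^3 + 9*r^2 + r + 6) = -6*r^5 - 24*r^4 - 47*r^3 - 95*r^2 - 21*r - 54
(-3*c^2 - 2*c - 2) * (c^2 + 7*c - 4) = -3*c^4 - 23*c^3 - 4*c^2 - 6*c + 8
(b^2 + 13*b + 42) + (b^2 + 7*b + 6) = 2*b^2 + 20*b + 48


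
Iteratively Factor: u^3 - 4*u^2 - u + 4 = (u - 4)*(u^2 - 1) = (u - 4)*(u + 1)*(u - 1)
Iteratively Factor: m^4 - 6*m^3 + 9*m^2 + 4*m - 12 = (m - 2)*(m^3 - 4*m^2 + m + 6) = (m - 2)^2*(m^2 - 2*m - 3) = (m - 2)^2*(m + 1)*(m - 3)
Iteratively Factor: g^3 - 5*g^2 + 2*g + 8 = (g + 1)*(g^2 - 6*g + 8) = (g - 2)*(g + 1)*(g - 4)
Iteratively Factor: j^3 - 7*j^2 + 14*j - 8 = (j - 4)*(j^2 - 3*j + 2) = (j - 4)*(j - 1)*(j - 2)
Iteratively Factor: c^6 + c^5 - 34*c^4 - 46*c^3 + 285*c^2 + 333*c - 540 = (c - 5)*(c^5 + 6*c^4 - 4*c^3 - 66*c^2 - 45*c + 108) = (c - 5)*(c + 3)*(c^4 + 3*c^3 - 13*c^2 - 27*c + 36) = (c - 5)*(c - 3)*(c + 3)*(c^3 + 6*c^2 + 5*c - 12) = (c - 5)*(c - 3)*(c + 3)^2*(c^2 + 3*c - 4) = (c - 5)*(c - 3)*(c - 1)*(c + 3)^2*(c + 4)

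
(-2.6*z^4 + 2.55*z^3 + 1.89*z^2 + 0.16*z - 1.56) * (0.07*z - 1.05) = -0.182*z^5 + 2.9085*z^4 - 2.5452*z^3 - 1.9733*z^2 - 0.2772*z + 1.638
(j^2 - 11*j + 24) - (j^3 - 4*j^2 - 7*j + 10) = -j^3 + 5*j^2 - 4*j + 14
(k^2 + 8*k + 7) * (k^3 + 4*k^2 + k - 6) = k^5 + 12*k^4 + 40*k^3 + 30*k^2 - 41*k - 42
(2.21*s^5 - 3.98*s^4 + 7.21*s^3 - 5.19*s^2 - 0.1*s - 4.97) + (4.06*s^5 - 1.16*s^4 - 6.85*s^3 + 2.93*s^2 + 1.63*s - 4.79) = 6.27*s^5 - 5.14*s^4 + 0.36*s^3 - 2.26*s^2 + 1.53*s - 9.76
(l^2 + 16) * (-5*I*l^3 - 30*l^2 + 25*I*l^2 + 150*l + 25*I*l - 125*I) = -5*I*l^5 - 30*l^4 + 25*I*l^4 + 150*l^3 - 55*I*l^3 - 480*l^2 + 275*I*l^2 + 2400*l + 400*I*l - 2000*I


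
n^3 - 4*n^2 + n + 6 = (n - 3)*(n - 2)*(n + 1)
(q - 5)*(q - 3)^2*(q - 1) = q^4 - 12*q^3 + 50*q^2 - 84*q + 45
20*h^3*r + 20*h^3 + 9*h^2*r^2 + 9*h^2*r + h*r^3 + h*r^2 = (4*h + r)*(5*h + r)*(h*r + h)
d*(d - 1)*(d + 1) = d^3 - d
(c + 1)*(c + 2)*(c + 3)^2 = c^4 + 9*c^3 + 29*c^2 + 39*c + 18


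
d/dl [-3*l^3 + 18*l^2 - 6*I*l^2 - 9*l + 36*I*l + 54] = -9*l^2 + 12*l*(3 - I) - 9 + 36*I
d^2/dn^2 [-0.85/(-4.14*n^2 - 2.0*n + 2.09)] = (-29.13732*n^2 - 14.076*n + 0.85*(8.28*n + 2.0)*(16.56*n + 4.0) + 14.70942)/(4.14*n^2 + 2.0*n - 2.09)^3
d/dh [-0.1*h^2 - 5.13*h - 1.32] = -0.2*h - 5.13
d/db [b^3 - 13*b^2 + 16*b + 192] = 3*b^2 - 26*b + 16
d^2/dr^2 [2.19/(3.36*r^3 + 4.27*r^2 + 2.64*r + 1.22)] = (-(44.1504*r + 18.7026)*(3.36*r^3 + 4.27*r^2 + 2.64*r + 1.22) + 2.19*(10.08*r^2 + 8.54*r + 2.64)*(20.16*r^2 + 17.08*r + 5.28))/(3.36*r^3 + 4.27*r^2 + 2.64*r + 1.22)^3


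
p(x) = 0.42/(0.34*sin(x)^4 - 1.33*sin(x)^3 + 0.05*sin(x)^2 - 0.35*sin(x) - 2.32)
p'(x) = 0.42*(-1.36*sin(x)^3*cos(x) + 3.99*sin(x)^2*cos(x) - 0.1*sin(x)*cos(x) + 0.35*cos(x))/(0.34*sin(x)^4 - 1.33*sin(x)^3 + 0.05*sin(x)^2 - 0.35*sin(x) - 2.32)^2 = (-0.5712*sin(x)^3 + 1.6758*sin(x)^2 - 0.042*sin(x) + 0.147)*cos(x)/(-0.34*sin(x)^4 + 1.33*sin(x)^3 - 0.05*sin(x)^2 + 0.35*sin(x) + 2.32)^2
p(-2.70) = -0.21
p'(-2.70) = -0.11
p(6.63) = -0.17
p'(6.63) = 0.05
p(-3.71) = -0.16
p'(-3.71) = -0.06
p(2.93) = -0.17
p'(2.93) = -0.04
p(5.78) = -0.21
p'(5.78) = 0.14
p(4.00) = -0.31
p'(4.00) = -0.51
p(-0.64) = -0.24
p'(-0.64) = 0.23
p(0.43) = -0.17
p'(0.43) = 0.05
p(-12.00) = -0.16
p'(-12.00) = 0.06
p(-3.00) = -0.19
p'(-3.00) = -0.04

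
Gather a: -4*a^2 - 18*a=-4*a^2 - 18*a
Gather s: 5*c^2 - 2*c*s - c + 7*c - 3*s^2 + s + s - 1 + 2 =5*c^2 + 6*c - 3*s^2 + s*(2 - 2*c) + 1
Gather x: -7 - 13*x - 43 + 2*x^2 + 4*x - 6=2*x^2 - 9*x - 56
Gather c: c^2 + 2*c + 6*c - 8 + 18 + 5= c^2 + 8*c + 15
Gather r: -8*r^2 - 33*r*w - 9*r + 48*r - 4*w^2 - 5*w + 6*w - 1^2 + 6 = -8*r^2 + r*(39 - 33*w) - 4*w^2 + w + 5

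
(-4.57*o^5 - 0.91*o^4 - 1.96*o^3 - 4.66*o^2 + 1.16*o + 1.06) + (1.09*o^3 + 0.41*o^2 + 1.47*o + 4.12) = -4.57*o^5 - 0.91*o^4 - 0.87*o^3 - 4.25*o^2 + 2.63*o + 5.18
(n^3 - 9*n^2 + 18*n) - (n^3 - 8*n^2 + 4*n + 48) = -n^2 + 14*n - 48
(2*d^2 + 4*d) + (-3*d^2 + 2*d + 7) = -d^2 + 6*d + 7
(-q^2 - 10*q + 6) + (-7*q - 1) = -q^2 - 17*q + 5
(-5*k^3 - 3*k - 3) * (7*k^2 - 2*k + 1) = -35*k^5 + 10*k^4 - 26*k^3 - 15*k^2 + 3*k - 3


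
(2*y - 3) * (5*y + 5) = 10*y^2 - 5*y - 15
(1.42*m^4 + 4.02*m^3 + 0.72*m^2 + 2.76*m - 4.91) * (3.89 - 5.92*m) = -8.4064*m^5 - 18.2746*m^4 + 11.3754*m^3 - 13.5384*m^2 + 39.8036*m - 19.0999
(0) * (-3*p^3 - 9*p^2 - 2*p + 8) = 0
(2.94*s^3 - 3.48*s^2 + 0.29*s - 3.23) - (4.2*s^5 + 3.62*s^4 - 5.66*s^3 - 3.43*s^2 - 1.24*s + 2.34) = -4.2*s^5 - 3.62*s^4 + 8.6*s^3 - 0.0499999999999998*s^2 + 1.53*s - 5.57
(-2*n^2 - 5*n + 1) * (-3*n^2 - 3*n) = 6*n^4 + 21*n^3 + 12*n^2 - 3*n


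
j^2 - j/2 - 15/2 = (j - 3)*(j + 5/2)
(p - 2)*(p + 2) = p^2 - 4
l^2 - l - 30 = (l - 6)*(l + 5)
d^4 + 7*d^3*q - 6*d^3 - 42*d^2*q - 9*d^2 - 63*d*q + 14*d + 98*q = (d - 7)*(d - 1)*(d + 2)*(d + 7*q)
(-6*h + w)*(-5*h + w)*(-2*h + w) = -60*h^3 + 52*h^2*w - 13*h*w^2 + w^3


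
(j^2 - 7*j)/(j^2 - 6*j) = (j - 7)/(j - 6)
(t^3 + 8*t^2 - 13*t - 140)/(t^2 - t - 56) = (t^2 + t - 20)/(t - 8)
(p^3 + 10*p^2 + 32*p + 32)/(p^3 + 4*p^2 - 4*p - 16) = (p + 4)/(p - 2)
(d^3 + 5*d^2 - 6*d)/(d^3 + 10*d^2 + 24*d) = (d - 1)/(d + 4)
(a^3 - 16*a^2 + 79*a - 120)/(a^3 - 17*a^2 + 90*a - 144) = (a - 5)/(a - 6)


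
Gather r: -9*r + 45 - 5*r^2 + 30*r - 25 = -5*r^2 + 21*r + 20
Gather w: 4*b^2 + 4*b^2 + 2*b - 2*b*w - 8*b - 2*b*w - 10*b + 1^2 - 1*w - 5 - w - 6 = 8*b^2 - 16*b + w*(-4*b - 2) - 10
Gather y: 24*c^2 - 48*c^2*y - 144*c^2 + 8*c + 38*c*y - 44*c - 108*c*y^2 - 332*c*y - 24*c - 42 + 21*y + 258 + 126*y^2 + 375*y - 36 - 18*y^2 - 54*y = -120*c^2 - 60*c + y^2*(108 - 108*c) + y*(-48*c^2 - 294*c + 342) + 180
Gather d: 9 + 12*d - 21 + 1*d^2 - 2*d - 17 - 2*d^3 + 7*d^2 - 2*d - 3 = -2*d^3 + 8*d^2 + 8*d - 32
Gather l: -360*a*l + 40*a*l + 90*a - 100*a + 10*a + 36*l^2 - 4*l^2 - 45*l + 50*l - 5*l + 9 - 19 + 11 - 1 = -320*a*l + 32*l^2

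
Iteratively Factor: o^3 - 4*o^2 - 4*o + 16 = (o - 2)*(o^2 - 2*o - 8) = (o - 2)*(o + 2)*(o - 4)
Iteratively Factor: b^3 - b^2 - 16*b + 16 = (b - 4)*(b^2 + 3*b - 4) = (b - 4)*(b + 4)*(b - 1)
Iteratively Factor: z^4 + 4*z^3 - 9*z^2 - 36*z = (z + 3)*(z^3 + z^2 - 12*z) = (z + 3)*(z + 4)*(z^2 - 3*z) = z*(z + 3)*(z + 4)*(z - 3)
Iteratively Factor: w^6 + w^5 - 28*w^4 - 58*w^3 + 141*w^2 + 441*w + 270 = (w - 3)*(w^5 + 4*w^4 - 16*w^3 - 106*w^2 - 177*w - 90) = (w - 3)*(w + 2)*(w^4 + 2*w^3 - 20*w^2 - 66*w - 45) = (w - 3)*(w + 2)*(w + 3)*(w^3 - w^2 - 17*w - 15) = (w - 3)*(w + 1)*(w + 2)*(w + 3)*(w^2 - 2*w - 15) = (w - 3)*(w + 1)*(w + 2)*(w + 3)^2*(w - 5)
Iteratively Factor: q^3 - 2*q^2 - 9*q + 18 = (q + 3)*(q^2 - 5*q + 6) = (q - 3)*(q + 3)*(q - 2)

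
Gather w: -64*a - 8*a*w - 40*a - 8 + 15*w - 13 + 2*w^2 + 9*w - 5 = -104*a + 2*w^2 + w*(24 - 8*a) - 26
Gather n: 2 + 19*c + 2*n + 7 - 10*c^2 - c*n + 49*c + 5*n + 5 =-10*c^2 + 68*c + n*(7 - c) + 14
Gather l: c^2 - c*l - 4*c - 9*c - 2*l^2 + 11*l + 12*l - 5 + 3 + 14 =c^2 - 13*c - 2*l^2 + l*(23 - c) + 12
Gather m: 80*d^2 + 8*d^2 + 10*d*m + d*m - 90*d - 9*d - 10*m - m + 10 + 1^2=88*d^2 - 99*d + m*(11*d - 11) + 11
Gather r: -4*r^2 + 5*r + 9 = -4*r^2 + 5*r + 9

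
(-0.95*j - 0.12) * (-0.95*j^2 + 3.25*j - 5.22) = 0.9025*j^3 - 2.9735*j^2 + 4.569*j + 0.6264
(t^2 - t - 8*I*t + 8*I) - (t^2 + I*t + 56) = -t - 9*I*t - 56 + 8*I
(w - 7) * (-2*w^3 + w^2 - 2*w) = -2*w^4 + 15*w^3 - 9*w^2 + 14*w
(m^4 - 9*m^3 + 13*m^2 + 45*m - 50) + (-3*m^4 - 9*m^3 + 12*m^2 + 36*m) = -2*m^4 - 18*m^3 + 25*m^2 + 81*m - 50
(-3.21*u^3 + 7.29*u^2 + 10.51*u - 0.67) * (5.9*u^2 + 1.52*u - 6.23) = -18.939*u^5 + 38.1318*u^4 + 93.0881*u^3 - 33.3945*u^2 - 66.4957*u + 4.1741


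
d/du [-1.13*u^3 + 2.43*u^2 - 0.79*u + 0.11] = -3.39*u^2 + 4.86*u - 0.79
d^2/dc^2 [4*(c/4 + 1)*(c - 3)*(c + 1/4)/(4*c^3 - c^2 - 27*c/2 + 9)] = 2*(192*c^6 - 3216*c^5 - 1284*c^4 - 5527*c^3 + 21474*c^2 + 1026*c - 15201)/(512*c^9 - 384*c^8 - 5088*c^7 + 6040*c^6 + 15444*c^5 - 27486*c^4 - 6075*c^3 + 37422*c^2 - 26244*c + 5832)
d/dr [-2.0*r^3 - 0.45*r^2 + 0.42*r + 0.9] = -6.0*r^2 - 0.9*r + 0.42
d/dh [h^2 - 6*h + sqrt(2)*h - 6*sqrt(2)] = 2*h - 6 + sqrt(2)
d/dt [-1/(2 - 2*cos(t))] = sin(t)/(2*(cos(t) - 1)^2)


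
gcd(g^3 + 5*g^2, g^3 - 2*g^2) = g^2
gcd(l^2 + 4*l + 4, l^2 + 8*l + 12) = l + 2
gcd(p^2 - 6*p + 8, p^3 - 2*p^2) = p - 2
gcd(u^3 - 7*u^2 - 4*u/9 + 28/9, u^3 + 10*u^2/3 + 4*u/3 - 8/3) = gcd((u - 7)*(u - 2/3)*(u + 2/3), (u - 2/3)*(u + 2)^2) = u - 2/3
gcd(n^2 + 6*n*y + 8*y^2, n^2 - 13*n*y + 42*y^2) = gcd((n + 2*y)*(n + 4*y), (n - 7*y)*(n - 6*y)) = 1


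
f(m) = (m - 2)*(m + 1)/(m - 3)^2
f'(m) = (m - 2)/(m - 3)^2 + (m + 1)/(m - 3)^2 - 2*(m - 2)*(m + 1)/(m - 3)^3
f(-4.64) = 0.41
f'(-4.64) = -0.07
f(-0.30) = -0.15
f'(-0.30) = -0.24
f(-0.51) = -0.10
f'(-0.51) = -0.22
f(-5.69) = 0.48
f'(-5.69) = -0.05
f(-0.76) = -0.05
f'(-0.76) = -0.20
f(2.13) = 0.54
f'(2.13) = 5.54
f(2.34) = 2.61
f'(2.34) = 16.35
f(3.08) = 688.50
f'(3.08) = -16406.25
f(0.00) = -0.22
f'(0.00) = -0.26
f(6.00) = 3.11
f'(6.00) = -0.85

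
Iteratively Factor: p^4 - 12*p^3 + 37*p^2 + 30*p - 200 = (p + 2)*(p^3 - 14*p^2 + 65*p - 100) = (p - 5)*(p + 2)*(p^2 - 9*p + 20) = (p - 5)*(p - 4)*(p + 2)*(p - 5)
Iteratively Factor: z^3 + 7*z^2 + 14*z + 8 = (z + 1)*(z^2 + 6*z + 8) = (z + 1)*(z + 4)*(z + 2)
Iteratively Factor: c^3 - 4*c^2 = (c)*(c^2 - 4*c) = c^2*(c - 4)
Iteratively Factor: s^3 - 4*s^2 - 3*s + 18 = (s - 3)*(s^2 - s - 6) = (s - 3)*(s + 2)*(s - 3)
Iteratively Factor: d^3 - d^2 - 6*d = (d)*(d^2 - d - 6) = d*(d - 3)*(d + 2)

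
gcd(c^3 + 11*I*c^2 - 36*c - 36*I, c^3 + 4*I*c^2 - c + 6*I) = c^2 + 5*I*c - 6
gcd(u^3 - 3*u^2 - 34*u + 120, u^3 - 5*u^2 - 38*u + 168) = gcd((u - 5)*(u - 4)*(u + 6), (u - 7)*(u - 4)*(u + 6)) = u^2 + 2*u - 24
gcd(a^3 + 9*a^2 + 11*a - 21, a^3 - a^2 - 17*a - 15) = a + 3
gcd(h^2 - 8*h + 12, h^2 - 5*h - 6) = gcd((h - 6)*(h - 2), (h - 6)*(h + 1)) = h - 6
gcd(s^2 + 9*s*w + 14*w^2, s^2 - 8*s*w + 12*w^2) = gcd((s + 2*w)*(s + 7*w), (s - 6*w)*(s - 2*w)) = 1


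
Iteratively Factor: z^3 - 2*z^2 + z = (z - 1)*(z^2 - z) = z*(z - 1)*(z - 1)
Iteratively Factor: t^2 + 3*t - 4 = (t - 1)*(t + 4)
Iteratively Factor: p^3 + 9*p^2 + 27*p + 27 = (p + 3)*(p^2 + 6*p + 9) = (p + 3)^2*(p + 3)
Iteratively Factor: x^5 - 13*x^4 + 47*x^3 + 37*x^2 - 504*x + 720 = (x - 5)*(x^4 - 8*x^3 + 7*x^2 + 72*x - 144) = (x - 5)*(x - 4)*(x^3 - 4*x^2 - 9*x + 36) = (x - 5)*(x - 4)*(x - 3)*(x^2 - x - 12) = (x - 5)*(x - 4)^2*(x - 3)*(x + 3)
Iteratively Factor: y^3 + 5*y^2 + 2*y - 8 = (y - 1)*(y^2 + 6*y + 8) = (y - 1)*(y + 2)*(y + 4)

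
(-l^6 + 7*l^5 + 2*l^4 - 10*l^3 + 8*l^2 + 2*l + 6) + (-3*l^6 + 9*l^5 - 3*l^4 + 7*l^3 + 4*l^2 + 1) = -4*l^6 + 16*l^5 - l^4 - 3*l^3 + 12*l^2 + 2*l + 7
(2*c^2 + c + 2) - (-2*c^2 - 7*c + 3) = 4*c^2 + 8*c - 1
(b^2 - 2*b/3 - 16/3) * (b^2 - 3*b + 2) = b^4 - 11*b^3/3 - 4*b^2/3 + 44*b/3 - 32/3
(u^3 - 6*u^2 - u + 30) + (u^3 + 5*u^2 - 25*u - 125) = 2*u^3 - u^2 - 26*u - 95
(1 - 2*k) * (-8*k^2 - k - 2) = 16*k^3 - 6*k^2 + 3*k - 2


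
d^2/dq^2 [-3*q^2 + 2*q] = -6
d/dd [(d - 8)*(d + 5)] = 2*d - 3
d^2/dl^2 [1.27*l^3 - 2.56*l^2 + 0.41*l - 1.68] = 7.62*l - 5.12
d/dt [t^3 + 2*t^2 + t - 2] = 3*t^2 + 4*t + 1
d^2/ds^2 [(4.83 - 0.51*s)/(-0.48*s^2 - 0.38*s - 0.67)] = ((4.2492 - 1.4688*s)*(0.48*s^2 + 0.38*s + 0.67) + (0.51*s - 4.83)*(0.96*s + 0.38)*(1.92*s + 0.76))/(0.48*s^2 + 0.38*s + 0.67)^3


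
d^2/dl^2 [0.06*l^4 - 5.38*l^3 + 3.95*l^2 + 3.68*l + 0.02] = 0.72*l^2 - 32.28*l + 7.9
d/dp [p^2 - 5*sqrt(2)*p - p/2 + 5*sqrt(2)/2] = 2*p - 5*sqrt(2) - 1/2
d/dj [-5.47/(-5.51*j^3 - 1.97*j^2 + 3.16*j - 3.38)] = (-90.4191*j^2 - 21.5518*j + 17.2852)/(5.51*j^3 + 1.97*j^2 - 3.16*j + 3.38)^2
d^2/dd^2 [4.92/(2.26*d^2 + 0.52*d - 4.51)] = (-50.258784*d^2 - 11.563968*d + 4.92*(4.52*d + 0.52)*(9.04*d + 1.04) + 100.295184)/(2.26*d^2 + 0.52*d - 4.51)^3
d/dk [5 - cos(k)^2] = sin(2*k)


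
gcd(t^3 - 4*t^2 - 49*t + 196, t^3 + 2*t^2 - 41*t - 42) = t + 7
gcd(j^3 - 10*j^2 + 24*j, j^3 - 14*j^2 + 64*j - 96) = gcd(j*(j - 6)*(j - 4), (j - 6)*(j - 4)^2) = j^2 - 10*j + 24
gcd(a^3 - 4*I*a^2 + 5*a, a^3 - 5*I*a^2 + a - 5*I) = a^2 - 4*I*a + 5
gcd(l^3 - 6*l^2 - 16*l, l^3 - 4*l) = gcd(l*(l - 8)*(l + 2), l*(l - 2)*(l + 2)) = l^2 + 2*l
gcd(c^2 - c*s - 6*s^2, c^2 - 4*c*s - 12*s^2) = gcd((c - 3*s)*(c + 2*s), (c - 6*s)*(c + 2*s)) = c + 2*s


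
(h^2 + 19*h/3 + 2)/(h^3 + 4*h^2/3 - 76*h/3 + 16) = (3*h + 1)/(3*h^2 - 14*h + 8)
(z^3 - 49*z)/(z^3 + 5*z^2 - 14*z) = (z - 7)/(z - 2)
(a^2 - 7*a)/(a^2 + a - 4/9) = 9*a*(a - 7)/(9*a^2 + 9*a - 4)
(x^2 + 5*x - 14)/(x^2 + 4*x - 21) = (x - 2)/(x - 3)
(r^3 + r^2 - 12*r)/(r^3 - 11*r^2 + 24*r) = (r + 4)/(r - 8)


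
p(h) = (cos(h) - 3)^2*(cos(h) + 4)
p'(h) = -(cos(h) - 3)^2*sin(h) - 2*(cos(h) - 3)*(cos(h) + 4)*sin(h) = -(cos(h) - 3)*(3*cos(h) + 5)*sin(h)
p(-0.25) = 20.50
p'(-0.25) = -3.97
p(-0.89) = 26.02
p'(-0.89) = -12.69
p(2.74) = 47.33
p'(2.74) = 3.43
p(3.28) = 47.92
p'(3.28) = -1.12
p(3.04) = 47.96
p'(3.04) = 0.82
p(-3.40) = 47.73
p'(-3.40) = 2.13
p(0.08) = 20.05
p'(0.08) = 1.28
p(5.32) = 26.97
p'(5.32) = -13.39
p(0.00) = 20.00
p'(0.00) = 0.00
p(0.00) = 20.00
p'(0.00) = 0.00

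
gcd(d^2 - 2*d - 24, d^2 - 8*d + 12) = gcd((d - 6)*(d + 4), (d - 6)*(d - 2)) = d - 6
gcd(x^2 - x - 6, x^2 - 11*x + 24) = x - 3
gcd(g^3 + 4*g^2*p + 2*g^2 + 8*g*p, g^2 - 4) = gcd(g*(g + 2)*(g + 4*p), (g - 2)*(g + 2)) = g + 2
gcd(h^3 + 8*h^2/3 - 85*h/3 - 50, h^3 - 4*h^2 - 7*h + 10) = h - 5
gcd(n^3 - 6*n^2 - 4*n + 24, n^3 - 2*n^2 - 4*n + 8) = n^2 - 4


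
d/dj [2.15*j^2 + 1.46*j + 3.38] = 4.3*j + 1.46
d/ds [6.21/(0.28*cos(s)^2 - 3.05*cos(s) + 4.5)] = (3.4776*cos(s) - 18.9405)*sin(s)/(0.28*cos(s)^2 - 3.05*cos(s) + 4.5)^2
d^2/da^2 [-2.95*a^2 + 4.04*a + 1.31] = -5.90000000000000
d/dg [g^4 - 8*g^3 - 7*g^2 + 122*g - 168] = 4*g^3 - 24*g^2 - 14*g + 122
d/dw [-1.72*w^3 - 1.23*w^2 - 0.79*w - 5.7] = -5.16*w^2 - 2.46*w - 0.79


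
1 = 1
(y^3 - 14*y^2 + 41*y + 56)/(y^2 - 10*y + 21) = (y^2 - 7*y - 8)/(y - 3)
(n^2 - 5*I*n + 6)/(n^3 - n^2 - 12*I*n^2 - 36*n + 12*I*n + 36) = (n + I)/(n^2 - n*(1 + 6*I) + 6*I)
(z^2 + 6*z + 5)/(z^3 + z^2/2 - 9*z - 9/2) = 2*(z^2 + 6*z + 5)/(2*z^3 + z^2 - 18*z - 9)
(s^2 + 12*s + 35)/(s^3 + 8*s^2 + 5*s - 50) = (s + 7)/(s^2 + 3*s - 10)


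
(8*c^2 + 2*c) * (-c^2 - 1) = -8*c^4 - 2*c^3 - 8*c^2 - 2*c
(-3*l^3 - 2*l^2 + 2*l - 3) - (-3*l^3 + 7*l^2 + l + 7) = -9*l^2 + l - 10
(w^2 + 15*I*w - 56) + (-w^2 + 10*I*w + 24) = 25*I*w - 32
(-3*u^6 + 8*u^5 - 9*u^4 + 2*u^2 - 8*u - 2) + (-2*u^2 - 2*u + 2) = -3*u^6 + 8*u^5 - 9*u^4 - 10*u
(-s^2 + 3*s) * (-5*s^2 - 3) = 5*s^4 - 15*s^3 + 3*s^2 - 9*s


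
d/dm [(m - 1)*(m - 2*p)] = 2*m - 2*p - 1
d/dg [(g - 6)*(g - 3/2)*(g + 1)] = 3*g^2 - 13*g + 3/2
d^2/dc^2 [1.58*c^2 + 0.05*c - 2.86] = 3.16000000000000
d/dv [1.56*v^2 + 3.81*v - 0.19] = 3.12*v + 3.81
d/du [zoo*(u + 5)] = zoo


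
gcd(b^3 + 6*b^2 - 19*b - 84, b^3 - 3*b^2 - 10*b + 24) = b^2 - b - 12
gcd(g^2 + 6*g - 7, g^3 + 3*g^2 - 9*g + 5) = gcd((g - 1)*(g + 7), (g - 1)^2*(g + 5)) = g - 1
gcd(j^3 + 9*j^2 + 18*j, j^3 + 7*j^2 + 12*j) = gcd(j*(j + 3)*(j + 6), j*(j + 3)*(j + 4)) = j^2 + 3*j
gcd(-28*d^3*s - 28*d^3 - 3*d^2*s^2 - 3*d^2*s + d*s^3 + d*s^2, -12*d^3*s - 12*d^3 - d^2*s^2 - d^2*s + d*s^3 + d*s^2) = d*s + d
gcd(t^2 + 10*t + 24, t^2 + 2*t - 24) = t + 6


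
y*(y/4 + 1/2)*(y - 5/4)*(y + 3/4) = y^4/4 + 3*y^3/8 - 31*y^2/64 - 15*y/32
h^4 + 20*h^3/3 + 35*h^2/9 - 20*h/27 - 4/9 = (h - 1/3)*(h + 1/3)*(h + 2/3)*(h + 6)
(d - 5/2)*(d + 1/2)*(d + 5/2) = d^3 + d^2/2 - 25*d/4 - 25/8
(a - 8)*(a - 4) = a^2 - 12*a + 32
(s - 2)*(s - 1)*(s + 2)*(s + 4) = s^4 + 3*s^3 - 8*s^2 - 12*s + 16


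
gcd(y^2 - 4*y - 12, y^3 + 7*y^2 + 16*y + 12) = y + 2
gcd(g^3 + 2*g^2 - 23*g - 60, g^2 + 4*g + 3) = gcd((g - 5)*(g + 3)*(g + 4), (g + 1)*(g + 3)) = g + 3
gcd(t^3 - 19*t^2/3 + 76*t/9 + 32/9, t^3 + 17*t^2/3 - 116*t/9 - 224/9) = t - 8/3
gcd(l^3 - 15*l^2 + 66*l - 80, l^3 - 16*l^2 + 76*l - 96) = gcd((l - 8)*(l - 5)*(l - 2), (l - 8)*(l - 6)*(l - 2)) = l^2 - 10*l + 16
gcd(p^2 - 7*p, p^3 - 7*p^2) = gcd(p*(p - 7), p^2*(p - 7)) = p^2 - 7*p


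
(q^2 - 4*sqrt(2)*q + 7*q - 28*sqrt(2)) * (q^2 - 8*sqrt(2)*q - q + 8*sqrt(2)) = q^4 - 12*sqrt(2)*q^3 + 6*q^3 - 72*sqrt(2)*q^2 + 57*q^2 + 84*sqrt(2)*q + 384*q - 448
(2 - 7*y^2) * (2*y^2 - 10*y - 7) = -14*y^4 + 70*y^3 + 53*y^2 - 20*y - 14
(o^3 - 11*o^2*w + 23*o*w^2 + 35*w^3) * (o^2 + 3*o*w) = o^5 - 8*o^4*w - 10*o^3*w^2 + 104*o^2*w^3 + 105*o*w^4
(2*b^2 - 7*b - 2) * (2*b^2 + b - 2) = 4*b^4 - 12*b^3 - 15*b^2 + 12*b + 4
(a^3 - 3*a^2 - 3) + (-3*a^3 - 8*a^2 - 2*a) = -2*a^3 - 11*a^2 - 2*a - 3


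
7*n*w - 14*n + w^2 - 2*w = (7*n + w)*(w - 2)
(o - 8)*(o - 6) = o^2 - 14*o + 48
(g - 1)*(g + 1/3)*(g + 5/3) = g^3 + g^2 - 13*g/9 - 5/9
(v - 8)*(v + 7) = v^2 - v - 56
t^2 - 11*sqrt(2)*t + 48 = (t - 8*sqrt(2))*(t - 3*sqrt(2))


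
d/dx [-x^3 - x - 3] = -3*x^2 - 1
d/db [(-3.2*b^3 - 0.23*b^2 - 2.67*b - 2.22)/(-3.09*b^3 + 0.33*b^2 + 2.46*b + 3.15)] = (-1.7667*b^4 - 32.2446*b^3 - 50.5041*b^2 + 0.0161999999999995*b - 2.9493)/(9.5481*b^6 - 2.0394*b^5 - 15.0939*b^4 - 17.8434*b^3 + 8.1306*b^2 + 15.498*b + 9.9225)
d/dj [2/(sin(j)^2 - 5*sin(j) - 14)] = 2*(5 - 2*sin(j))*cos(j)/((sin(j) - 7)^2*(sin(j) + 2)^2)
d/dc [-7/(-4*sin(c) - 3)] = -28*cos(c)/(4*sin(c) + 3)^2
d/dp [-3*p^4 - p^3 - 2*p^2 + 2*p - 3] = -12*p^3 - 3*p^2 - 4*p + 2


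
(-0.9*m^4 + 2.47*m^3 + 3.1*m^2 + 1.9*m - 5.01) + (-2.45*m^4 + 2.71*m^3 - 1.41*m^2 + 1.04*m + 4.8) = -3.35*m^4 + 5.18*m^3 + 1.69*m^2 + 2.94*m - 0.21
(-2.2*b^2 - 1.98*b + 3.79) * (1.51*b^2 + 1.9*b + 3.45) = -3.322*b^4 - 7.1698*b^3 - 5.6291*b^2 + 0.369999999999999*b + 13.0755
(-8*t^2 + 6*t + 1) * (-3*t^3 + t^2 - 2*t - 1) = 24*t^5 - 26*t^4 + 19*t^3 - 3*t^2 - 8*t - 1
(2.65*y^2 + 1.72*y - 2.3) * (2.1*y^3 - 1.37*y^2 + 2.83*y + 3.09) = 5.565*y^5 - 0.0185*y^4 + 0.3131*y^3 + 16.2071*y^2 - 1.1942*y - 7.107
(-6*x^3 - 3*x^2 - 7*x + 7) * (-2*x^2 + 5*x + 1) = 12*x^5 - 24*x^4 - 7*x^3 - 52*x^2 + 28*x + 7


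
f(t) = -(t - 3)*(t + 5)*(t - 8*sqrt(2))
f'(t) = -(t - 3)*(t + 5) - (t - 3)*(t - 8*sqrt(2)) - (t + 5)*(t - 8*sqrt(2)) = -3*t^2 - 4*t + 16*sqrt(2)*t + 15 + 16*sqrt(2)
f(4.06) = 69.66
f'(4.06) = 63.80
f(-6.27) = 207.01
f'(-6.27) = -197.11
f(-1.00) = -197.02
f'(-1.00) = 16.00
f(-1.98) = -199.93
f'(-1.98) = -11.02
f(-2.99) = -172.22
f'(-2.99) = -44.89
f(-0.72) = -191.60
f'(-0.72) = 22.66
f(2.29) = -46.71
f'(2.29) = 64.55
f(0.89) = -129.54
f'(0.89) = 51.83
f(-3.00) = -171.76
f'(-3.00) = -45.25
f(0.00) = -169.71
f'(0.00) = 37.63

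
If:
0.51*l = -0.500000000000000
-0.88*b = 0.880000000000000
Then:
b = -1.00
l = -0.98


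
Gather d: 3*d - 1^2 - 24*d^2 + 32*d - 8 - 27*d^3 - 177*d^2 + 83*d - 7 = -27*d^3 - 201*d^2 + 118*d - 16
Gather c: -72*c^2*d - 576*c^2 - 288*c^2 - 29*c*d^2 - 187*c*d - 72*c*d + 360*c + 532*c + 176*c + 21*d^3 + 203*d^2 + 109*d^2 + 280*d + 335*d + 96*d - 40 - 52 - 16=c^2*(-72*d - 864) + c*(-29*d^2 - 259*d + 1068) + 21*d^3 + 312*d^2 + 711*d - 108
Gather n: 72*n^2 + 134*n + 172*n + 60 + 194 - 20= 72*n^2 + 306*n + 234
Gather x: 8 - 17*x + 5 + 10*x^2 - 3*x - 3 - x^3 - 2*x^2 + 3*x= -x^3 + 8*x^2 - 17*x + 10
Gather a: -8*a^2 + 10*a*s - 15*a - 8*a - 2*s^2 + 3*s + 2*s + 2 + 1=-8*a^2 + a*(10*s - 23) - 2*s^2 + 5*s + 3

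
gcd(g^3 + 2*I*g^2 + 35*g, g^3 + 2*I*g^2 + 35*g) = g^3 + 2*I*g^2 + 35*g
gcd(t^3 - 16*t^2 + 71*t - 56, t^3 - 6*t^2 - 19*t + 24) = t^2 - 9*t + 8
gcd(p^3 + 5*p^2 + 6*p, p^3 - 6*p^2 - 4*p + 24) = p + 2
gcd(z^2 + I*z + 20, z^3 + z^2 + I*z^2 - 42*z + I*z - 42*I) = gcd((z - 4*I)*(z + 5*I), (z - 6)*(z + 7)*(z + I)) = 1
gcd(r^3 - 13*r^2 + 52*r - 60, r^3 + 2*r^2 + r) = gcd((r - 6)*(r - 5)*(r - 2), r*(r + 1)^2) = 1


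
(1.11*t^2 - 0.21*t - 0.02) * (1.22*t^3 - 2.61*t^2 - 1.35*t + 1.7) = 1.3542*t^5 - 3.1533*t^4 - 0.9748*t^3 + 2.2227*t^2 - 0.33*t - 0.034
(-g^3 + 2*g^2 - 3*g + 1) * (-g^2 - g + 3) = g^5 - g^4 - 2*g^3 + 8*g^2 - 10*g + 3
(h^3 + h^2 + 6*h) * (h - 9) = h^4 - 8*h^3 - 3*h^2 - 54*h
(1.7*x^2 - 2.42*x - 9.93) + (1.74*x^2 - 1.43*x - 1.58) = 3.44*x^2 - 3.85*x - 11.51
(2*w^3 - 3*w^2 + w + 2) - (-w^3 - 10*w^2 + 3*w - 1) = 3*w^3 + 7*w^2 - 2*w + 3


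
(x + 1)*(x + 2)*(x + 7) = x^3 + 10*x^2 + 23*x + 14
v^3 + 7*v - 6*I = (v - 2*I)*(v - I)*(v + 3*I)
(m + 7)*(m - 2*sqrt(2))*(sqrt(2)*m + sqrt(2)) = sqrt(2)*m^3 - 4*m^2 + 8*sqrt(2)*m^2 - 32*m + 7*sqrt(2)*m - 28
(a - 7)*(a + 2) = a^2 - 5*a - 14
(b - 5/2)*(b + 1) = b^2 - 3*b/2 - 5/2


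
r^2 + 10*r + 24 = (r + 4)*(r + 6)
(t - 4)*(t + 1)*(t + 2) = t^3 - t^2 - 10*t - 8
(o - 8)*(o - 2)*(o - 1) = o^3 - 11*o^2 + 26*o - 16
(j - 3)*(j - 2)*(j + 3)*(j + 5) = j^4 + 3*j^3 - 19*j^2 - 27*j + 90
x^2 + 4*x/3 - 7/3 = (x - 1)*(x + 7/3)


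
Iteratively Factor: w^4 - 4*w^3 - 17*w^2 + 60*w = (w)*(w^3 - 4*w^2 - 17*w + 60) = w*(w + 4)*(w^2 - 8*w + 15) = w*(w - 3)*(w + 4)*(w - 5)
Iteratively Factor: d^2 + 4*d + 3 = (d + 1)*(d + 3)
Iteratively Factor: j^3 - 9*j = (j)*(j^2 - 9) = j*(j - 3)*(j + 3)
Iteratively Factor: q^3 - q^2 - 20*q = (q)*(q^2 - q - 20) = q*(q + 4)*(q - 5)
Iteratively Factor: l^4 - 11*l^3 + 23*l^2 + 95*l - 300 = (l + 3)*(l^3 - 14*l^2 + 65*l - 100) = (l - 4)*(l + 3)*(l^2 - 10*l + 25) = (l - 5)*(l - 4)*(l + 3)*(l - 5)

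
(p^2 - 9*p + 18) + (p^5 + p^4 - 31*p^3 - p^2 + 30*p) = p^5 + p^4 - 31*p^3 + 21*p + 18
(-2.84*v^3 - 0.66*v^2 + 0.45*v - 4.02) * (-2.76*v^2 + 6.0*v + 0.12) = 7.8384*v^5 - 15.2184*v^4 - 5.5428*v^3 + 13.716*v^2 - 24.066*v - 0.4824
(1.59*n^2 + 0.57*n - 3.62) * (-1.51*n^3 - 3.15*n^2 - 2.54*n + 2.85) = -2.4009*n^5 - 5.8692*n^4 - 0.3679*n^3 + 14.4867*n^2 + 10.8193*n - 10.317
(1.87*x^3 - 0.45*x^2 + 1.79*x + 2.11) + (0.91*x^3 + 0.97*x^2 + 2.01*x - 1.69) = 2.78*x^3 + 0.52*x^2 + 3.8*x + 0.42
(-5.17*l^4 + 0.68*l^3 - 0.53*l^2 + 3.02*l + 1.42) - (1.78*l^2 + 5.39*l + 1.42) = -5.17*l^4 + 0.68*l^3 - 2.31*l^2 - 2.37*l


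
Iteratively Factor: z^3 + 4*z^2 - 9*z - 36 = (z + 3)*(z^2 + z - 12) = (z - 3)*(z + 3)*(z + 4)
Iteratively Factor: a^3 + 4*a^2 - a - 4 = (a - 1)*(a^2 + 5*a + 4) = (a - 1)*(a + 4)*(a + 1)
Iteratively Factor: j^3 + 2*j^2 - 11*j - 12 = (j - 3)*(j^2 + 5*j + 4) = (j - 3)*(j + 4)*(j + 1)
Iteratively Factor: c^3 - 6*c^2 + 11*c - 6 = (c - 2)*(c^2 - 4*c + 3) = (c - 3)*(c - 2)*(c - 1)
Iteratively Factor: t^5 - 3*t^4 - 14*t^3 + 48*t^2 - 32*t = (t - 4)*(t^4 + t^3 - 10*t^2 + 8*t) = (t - 4)*(t - 1)*(t^3 + 2*t^2 - 8*t) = (t - 4)*(t - 2)*(t - 1)*(t^2 + 4*t) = (t - 4)*(t - 2)*(t - 1)*(t + 4)*(t)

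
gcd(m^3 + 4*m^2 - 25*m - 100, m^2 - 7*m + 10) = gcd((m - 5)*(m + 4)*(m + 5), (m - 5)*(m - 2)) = m - 5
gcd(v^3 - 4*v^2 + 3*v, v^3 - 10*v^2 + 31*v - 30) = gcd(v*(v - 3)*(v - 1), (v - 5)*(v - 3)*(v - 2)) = v - 3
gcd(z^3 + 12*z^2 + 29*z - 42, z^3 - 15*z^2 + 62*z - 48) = z - 1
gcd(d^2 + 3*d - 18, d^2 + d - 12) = d - 3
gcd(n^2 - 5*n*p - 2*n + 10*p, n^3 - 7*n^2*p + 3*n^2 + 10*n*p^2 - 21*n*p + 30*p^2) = -n + 5*p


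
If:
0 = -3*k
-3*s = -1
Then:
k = 0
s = 1/3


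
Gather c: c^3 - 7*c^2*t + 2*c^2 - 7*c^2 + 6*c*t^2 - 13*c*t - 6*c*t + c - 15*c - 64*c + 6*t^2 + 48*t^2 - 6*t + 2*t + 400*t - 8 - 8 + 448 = c^3 + c^2*(-7*t - 5) + c*(6*t^2 - 19*t - 78) + 54*t^2 + 396*t + 432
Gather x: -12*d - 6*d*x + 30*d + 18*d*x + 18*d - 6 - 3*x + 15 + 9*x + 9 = 36*d + x*(12*d + 6) + 18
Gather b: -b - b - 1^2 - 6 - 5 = -2*b - 12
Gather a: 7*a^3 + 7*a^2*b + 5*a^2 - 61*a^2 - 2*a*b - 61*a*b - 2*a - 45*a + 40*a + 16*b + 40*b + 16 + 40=7*a^3 + a^2*(7*b - 56) + a*(-63*b - 7) + 56*b + 56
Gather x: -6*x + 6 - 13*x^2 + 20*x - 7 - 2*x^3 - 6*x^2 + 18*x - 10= -2*x^3 - 19*x^2 + 32*x - 11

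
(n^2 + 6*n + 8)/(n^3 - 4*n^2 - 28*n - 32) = (n + 4)/(n^2 - 6*n - 16)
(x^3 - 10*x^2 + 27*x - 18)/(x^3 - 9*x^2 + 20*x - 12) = (x - 3)/(x - 2)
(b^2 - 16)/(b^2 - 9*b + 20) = (b + 4)/(b - 5)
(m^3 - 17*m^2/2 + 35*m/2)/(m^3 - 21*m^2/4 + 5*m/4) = 2*(2*m - 7)/(4*m - 1)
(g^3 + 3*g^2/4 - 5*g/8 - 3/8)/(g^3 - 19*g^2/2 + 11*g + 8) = (4*g^2 + g - 3)/(4*(g^2 - 10*g + 16))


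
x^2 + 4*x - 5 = (x - 1)*(x + 5)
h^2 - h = h*(h - 1)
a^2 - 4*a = a*(a - 4)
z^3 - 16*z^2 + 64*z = z*(z - 8)^2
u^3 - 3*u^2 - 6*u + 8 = (u - 4)*(u - 1)*(u + 2)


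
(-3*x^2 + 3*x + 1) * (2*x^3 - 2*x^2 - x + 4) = -6*x^5 + 12*x^4 - x^3 - 17*x^2 + 11*x + 4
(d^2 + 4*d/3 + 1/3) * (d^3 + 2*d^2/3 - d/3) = d^5 + 2*d^4 + 8*d^3/9 - 2*d^2/9 - d/9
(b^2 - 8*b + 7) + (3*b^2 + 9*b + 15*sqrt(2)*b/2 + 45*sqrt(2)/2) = 4*b^2 + b + 15*sqrt(2)*b/2 + 7 + 45*sqrt(2)/2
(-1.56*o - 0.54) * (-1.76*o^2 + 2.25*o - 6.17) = 2.7456*o^3 - 2.5596*o^2 + 8.4102*o + 3.3318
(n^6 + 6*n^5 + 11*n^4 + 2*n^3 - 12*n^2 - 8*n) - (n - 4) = n^6 + 6*n^5 + 11*n^4 + 2*n^3 - 12*n^2 - 9*n + 4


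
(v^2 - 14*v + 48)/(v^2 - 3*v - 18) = (v - 8)/(v + 3)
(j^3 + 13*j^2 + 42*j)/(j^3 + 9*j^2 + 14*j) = (j + 6)/(j + 2)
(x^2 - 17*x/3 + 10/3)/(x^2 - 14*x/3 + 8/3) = (x - 5)/(x - 4)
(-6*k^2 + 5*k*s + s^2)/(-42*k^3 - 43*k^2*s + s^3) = (-k + s)/(-7*k^2 - 6*k*s + s^2)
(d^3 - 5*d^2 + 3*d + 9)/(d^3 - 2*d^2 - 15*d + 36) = (d + 1)/(d + 4)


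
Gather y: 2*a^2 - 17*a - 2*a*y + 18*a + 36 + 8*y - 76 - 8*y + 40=2*a^2 - 2*a*y + a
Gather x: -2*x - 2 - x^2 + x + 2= -x^2 - x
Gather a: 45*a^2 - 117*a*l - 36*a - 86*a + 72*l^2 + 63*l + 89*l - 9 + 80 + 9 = 45*a^2 + a*(-117*l - 122) + 72*l^2 + 152*l + 80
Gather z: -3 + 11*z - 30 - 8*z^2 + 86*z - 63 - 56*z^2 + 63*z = -64*z^2 + 160*z - 96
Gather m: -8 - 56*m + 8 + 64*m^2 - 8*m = 64*m^2 - 64*m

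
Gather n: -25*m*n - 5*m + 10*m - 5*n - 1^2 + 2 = 5*m + n*(-25*m - 5) + 1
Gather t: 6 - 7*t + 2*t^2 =2*t^2 - 7*t + 6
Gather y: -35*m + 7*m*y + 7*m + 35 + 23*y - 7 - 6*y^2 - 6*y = -28*m - 6*y^2 + y*(7*m + 17) + 28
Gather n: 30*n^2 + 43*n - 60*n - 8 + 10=30*n^2 - 17*n + 2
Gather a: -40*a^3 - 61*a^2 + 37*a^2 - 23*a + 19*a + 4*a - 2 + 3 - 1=-40*a^3 - 24*a^2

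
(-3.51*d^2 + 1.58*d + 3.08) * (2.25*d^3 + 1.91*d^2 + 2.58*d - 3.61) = -7.8975*d^5 - 3.1491*d^4 + 0.891999999999999*d^3 + 22.6303*d^2 + 2.2426*d - 11.1188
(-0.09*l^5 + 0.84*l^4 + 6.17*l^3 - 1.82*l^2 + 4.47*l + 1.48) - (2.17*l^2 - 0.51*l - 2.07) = -0.09*l^5 + 0.84*l^4 + 6.17*l^3 - 3.99*l^2 + 4.98*l + 3.55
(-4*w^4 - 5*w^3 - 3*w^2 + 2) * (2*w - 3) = -8*w^5 + 2*w^4 + 9*w^3 + 9*w^2 + 4*w - 6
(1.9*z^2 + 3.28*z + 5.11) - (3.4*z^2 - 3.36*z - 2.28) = -1.5*z^2 + 6.64*z + 7.39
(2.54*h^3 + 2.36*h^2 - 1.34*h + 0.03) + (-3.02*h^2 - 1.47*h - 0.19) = 2.54*h^3 - 0.66*h^2 - 2.81*h - 0.16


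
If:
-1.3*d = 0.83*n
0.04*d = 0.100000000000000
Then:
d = 2.50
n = -3.92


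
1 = 1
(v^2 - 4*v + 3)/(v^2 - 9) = (v - 1)/(v + 3)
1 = 1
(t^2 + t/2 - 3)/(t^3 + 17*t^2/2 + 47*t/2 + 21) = (2*t - 3)/(2*t^2 + 13*t + 21)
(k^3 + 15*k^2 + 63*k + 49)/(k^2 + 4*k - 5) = (k^3 + 15*k^2 + 63*k + 49)/(k^2 + 4*k - 5)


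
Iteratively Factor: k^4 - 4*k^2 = (k - 2)*(k^3 + 2*k^2) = (k - 2)*(k + 2)*(k^2) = k*(k - 2)*(k + 2)*(k)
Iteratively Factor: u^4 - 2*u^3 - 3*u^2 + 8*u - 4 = (u - 1)*(u^3 - u^2 - 4*u + 4) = (u - 1)^2*(u^2 - 4) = (u - 1)^2*(u + 2)*(u - 2)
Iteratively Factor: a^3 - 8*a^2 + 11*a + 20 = (a - 5)*(a^2 - 3*a - 4) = (a - 5)*(a - 4)*(a + 1)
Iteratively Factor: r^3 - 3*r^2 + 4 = (r - 2)*(r^2 - r - 2) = (r - 2)^2*(r + 1)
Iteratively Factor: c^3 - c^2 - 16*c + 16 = (c - 1)*(c^2 - 16) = (c - 4)*(c - 1)*(c + 4)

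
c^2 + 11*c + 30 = (c + 5)*(c + 6)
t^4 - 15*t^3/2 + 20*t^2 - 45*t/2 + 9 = (t - 3)*(t - 2)*(t - 3/2)*(t - 1)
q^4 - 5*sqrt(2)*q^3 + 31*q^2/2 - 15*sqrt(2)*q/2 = q*(q - 5*sqrt(2)/2)*(q - 3*sqrt(2)/2)*(q - sqrt(2))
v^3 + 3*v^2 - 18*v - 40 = (v - 4)*(v + 2)*(v + 5)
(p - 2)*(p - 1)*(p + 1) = p^3 - 2*p^2 - p + 2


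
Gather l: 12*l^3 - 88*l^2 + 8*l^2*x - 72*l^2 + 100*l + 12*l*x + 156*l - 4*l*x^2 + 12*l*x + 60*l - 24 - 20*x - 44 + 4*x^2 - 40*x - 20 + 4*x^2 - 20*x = 12*l^3 + l^2*(8*x - 160) + l*(-4*x^2 + 24*x + 316) + 8*x^2 - 80*x - 88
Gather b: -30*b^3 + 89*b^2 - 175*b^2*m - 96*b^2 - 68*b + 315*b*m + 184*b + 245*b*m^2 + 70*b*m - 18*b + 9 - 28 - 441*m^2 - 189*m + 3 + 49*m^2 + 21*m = -30*b^3 + b^2*(-175*m - 7) + b*(245*m^2 + 385*m + 98) - 392*m^2 - 168*m - 16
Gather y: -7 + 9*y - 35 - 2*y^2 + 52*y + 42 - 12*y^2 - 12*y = -14*y^2 + 49*y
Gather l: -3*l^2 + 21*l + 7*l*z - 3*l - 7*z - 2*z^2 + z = -3*l^2 + l*(7*z + 18) - 2*z^2 - 6*z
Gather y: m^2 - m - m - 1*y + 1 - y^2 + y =m^2 - 2*m - y^2 + 1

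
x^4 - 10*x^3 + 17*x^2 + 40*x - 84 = (x - 7)*(x - 3)*(x - 2)*(x + 2)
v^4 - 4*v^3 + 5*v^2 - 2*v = v*(v - 2)*(v - 1)^2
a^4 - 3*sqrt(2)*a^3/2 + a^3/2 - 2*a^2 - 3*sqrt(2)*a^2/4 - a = a*(a + 1/2)*(a - 2*sqrt(2))*(a + sqrt(2)/2)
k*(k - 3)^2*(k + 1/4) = k^4 - 23*k^3/4 + 15*k^2/2 + 9*k/4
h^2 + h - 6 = (h - 2)*(h + 3)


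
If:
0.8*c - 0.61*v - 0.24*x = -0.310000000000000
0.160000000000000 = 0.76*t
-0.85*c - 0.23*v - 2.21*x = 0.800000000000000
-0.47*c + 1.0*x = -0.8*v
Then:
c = -0.53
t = 0.21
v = -0.13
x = -0.14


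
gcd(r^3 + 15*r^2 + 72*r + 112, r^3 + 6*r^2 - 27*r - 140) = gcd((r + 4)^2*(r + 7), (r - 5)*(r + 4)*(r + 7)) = r^2 + 11*r + 28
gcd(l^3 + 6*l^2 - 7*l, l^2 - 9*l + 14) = 1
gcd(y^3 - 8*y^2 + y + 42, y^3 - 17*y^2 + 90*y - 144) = y - 3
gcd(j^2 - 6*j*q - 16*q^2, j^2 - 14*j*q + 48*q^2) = -j + 8*q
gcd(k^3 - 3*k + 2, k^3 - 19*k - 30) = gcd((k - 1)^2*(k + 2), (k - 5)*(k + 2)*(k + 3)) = k + 2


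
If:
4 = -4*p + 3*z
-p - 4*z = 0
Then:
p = -16/19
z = 4/19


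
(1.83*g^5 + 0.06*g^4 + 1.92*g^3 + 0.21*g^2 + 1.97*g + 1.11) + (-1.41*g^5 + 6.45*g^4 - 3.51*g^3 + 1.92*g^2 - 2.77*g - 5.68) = 0.42*g^5 + 6.51*g^4 - 1.59*g^3 + 2.13*g^2 - 0.8*g - 4.57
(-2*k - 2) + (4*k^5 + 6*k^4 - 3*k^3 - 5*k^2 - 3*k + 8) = 4*k^5 + 6*k^4 - 3*k^3 - 5*k^2 - 5*k + 6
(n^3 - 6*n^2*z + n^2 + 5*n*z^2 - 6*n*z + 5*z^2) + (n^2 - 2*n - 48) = n^3 - 6*n^2*z + 2*n^2 + 5*n*z^2 - 6*n*z - 2*n + 5*z^2 - 48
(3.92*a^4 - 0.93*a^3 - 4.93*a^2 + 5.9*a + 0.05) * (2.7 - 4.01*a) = -15.7192*a^5 + 14.3133*a^4 + 17.2583*a^3 - 36.97*a^2 + 15.7295*a + 0.135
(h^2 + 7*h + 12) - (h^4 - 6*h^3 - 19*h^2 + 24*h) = -h^4 + 6*h^3 + 20*h^2 - 17*h + 12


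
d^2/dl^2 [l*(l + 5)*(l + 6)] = 6*l + 22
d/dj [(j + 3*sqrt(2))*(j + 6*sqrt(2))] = 2*j + 9*sqrt(2)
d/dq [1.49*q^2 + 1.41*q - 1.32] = 2.98*q + 1.41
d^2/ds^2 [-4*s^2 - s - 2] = -8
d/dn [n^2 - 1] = 2*n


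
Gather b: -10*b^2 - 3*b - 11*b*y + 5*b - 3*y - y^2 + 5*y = -10*b^2 + b*(2 - 11*y) - y^2 + 2*y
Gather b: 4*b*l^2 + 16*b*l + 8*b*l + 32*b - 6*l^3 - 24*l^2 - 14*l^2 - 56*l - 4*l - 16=b*(4*l^2 + 24*l + 32) - 6*l^3 - 38*l^2 - 60*l - 16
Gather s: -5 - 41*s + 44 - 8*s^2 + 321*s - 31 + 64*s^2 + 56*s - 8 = 56*s^2 + 336*s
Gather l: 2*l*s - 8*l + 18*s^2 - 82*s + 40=l*(2*s - 8) + 18*s^2 - 82*s + 40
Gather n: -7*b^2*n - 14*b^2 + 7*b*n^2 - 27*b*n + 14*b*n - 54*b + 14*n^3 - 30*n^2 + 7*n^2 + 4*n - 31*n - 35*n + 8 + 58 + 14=-14*b^2 - 54*b + 14*n^3 + n^2*(7*b - 23) + n*(-7*b^2 - 13*b - 62) + 80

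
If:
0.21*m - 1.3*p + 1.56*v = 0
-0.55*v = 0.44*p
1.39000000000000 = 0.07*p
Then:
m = 240.93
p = 19.86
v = -15.89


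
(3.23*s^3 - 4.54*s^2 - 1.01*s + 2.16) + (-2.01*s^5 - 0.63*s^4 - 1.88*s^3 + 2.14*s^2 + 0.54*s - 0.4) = -2.01*s^5 - 0.63*s^4 + 1.35*s^3 - 2.4*s^2 - 0.47*s + 1.76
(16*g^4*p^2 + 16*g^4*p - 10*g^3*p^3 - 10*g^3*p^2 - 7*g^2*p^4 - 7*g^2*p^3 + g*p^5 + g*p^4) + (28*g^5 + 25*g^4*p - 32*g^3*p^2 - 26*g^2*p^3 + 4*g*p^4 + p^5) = 28*g^5 + 16*g^4*p^2 + 41*g^4*p - 10*g^3*p^3 - 42*g^3*p^2 - 7*g^2*p^4 - 33*g^2*p^3 + g*p^5 + 5*g*p^4 + p^5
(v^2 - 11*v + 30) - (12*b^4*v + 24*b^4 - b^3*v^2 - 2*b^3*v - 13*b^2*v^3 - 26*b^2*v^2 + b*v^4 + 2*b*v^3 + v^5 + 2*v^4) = -12*b^4*v - 24*b^4 + b^3*v^2 + 2*b^3*v + 13*b^2*v^3 + 26*b^2*v^2 - b*v^4 - 2*b*v^3 - v^5 - 2*v^4 + v^2 - 11*v + 30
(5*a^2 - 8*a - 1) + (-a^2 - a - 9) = 4*a^2 - 9*a - 10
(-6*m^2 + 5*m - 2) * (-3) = 18*m^2 - 15*m + 6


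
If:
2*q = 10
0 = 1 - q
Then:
No Solution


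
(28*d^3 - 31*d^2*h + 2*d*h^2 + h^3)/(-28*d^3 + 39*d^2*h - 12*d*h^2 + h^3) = (-7*d - h)/(7*d - h)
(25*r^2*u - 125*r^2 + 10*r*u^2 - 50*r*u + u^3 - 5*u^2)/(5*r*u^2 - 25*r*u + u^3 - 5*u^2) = (5*r + u)/u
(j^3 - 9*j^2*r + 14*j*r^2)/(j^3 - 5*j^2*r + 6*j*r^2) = (-j + 7*r)/(-j + 3*r)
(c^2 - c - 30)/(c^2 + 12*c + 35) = (c - 6)/(c + 7)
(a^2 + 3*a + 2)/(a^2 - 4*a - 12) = (a + 1)/(a - 6)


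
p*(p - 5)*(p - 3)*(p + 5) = p^4 - 3*p^3 - 25*p^2 + 75*p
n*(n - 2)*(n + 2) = n^3 - 4*n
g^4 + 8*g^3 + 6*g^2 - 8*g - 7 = (g - 1)*(g + 1)^2*(g + 7)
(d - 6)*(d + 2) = d^2 - 4*d - 12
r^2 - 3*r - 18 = (r - 6)*(r + 3)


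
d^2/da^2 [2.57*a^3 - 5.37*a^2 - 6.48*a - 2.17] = 15.42*a - 10.74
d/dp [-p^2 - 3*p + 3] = -2*p - 3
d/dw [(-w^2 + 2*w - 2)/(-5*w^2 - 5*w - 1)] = 3*(5*w^2 - 6*w - 4)/(25*w^4 + 50*w^3 + 35*w^2 + 10*w + 1)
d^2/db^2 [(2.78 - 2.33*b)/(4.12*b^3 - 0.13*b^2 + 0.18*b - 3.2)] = (-237.302112*b^5 + 573.753672*b^4 - 20.446386*b^3 - 355.97286*b^2 + 225.334488*b - 4.816976)/(69.934528*b^9 - 6.620016*b^8 + 9.37506*b^7 - 163.534885*b^6 + 10.69311*b^5 - 14.413596*b^4 + 127.021512*b^3 - 4.30464*b^2 + 5.5296*b - 32.768)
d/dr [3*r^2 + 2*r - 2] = 6*r + 2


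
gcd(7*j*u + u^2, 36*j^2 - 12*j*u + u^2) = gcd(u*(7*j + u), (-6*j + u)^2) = 1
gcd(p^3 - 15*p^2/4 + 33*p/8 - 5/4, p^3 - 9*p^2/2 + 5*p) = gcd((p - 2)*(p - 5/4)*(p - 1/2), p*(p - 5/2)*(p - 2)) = p - 2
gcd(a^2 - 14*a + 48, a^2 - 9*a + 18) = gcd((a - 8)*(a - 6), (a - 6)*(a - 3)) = a - 6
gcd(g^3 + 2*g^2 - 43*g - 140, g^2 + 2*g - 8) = g + 4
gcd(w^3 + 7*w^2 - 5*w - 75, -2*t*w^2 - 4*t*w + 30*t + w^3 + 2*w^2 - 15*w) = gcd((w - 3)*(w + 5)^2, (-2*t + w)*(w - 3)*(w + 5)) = w^2 + 2*w - 15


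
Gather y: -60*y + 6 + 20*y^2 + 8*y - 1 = 20*y^2 - 52*y + 5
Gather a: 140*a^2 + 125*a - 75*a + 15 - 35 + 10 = 140*a^2 + 50*a - 10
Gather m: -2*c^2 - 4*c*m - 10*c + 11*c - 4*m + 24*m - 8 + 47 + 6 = -2*c^2 + c + m*(20 - 4*c) + 45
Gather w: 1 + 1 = 2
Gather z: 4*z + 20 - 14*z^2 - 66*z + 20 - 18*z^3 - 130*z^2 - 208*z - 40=-18*z^3 - 144*z^2 - 270*z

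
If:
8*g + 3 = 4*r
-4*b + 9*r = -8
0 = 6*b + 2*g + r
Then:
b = 91/248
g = -183/248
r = -45/62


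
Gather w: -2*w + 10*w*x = w*(10*x - 2)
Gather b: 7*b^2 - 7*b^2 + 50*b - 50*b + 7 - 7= 0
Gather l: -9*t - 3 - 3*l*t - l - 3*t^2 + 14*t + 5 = l*(-3*t - 1) - 3*t^2 + 5*t + 2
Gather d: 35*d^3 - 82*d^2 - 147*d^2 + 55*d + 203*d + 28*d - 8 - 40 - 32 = 35*d^3 - 229*d^2 + 286*d - 80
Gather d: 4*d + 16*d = 20*d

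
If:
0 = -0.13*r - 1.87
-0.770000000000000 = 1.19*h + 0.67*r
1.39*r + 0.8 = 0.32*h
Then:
No Solution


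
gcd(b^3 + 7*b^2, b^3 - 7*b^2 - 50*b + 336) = b + 7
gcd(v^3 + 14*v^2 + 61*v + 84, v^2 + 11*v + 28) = v^2 + 11*v + 28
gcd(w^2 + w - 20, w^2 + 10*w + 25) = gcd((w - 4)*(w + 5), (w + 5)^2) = w + 5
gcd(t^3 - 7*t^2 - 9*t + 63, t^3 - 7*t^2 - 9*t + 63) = t^3 - 7*t^2 - 9*t + 63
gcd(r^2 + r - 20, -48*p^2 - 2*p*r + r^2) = 1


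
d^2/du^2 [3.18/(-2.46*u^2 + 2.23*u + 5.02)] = (-38.488176*u^2 + 34.889688*u + 3.18*(4.92*u - 2.23)*(9.84*u - 4.46) + 78.540912)/(-2.46*u^2 + 2.23*u + 5.02)^3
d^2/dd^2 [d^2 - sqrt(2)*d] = 2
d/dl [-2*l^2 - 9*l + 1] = -4*l - 9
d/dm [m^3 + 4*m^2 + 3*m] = 3*m^2 + 8*m + 3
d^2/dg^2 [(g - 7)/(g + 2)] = -18/(g + 2)^3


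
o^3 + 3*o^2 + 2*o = o*(o + 1)*(o + 2)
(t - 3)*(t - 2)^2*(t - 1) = t^4 - 8*t^3 + 23*t^2 - 28*t + 12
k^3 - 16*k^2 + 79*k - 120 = (k - 8)*(k - 5)*(k - 3)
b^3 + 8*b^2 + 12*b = b*(b + 2)*(b + 6)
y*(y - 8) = y^2 - 8*y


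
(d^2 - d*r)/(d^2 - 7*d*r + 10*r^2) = d*(d - r)/(d^2 - 7*d*r + 10*r^2)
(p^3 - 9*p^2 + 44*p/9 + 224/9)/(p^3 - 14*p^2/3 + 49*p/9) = (3*p^2 - 20*p - 32)/(p*(3*p - 7))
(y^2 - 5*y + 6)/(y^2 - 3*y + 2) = (y - 3)/(y - 1)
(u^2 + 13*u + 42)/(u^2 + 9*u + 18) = (u + 7)/(u + 3)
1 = 1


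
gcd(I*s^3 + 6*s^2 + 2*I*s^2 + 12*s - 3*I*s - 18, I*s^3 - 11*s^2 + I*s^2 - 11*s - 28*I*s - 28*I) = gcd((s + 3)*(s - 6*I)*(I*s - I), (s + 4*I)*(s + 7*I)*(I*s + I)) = 1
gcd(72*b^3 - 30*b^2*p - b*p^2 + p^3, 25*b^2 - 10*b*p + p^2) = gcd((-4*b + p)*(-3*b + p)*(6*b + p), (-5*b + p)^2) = 1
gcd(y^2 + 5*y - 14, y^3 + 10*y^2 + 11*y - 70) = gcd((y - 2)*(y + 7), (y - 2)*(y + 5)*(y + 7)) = y^2 + 5*y - 14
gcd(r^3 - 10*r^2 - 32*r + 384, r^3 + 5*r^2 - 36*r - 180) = r + 6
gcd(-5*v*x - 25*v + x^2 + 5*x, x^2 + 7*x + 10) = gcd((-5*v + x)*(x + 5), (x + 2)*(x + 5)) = x + 5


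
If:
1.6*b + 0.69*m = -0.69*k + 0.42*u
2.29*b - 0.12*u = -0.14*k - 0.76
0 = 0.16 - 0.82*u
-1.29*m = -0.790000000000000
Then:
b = -0.34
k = 0.29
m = 0.61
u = 0.20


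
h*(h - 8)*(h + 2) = h^3 - 6*h^2 - 16*h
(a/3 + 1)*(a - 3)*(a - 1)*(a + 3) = a^4/3 + 2*a^3/3 - 4*a^2 - 6*a + 9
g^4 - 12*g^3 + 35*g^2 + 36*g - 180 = (g - 6)*(g - 5)*(g - 3)*(g + 2)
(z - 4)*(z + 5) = z^2 + z - 20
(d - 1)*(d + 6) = d^2 + 5*d - 6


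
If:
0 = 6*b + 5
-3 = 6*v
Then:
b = -5/6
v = -1/2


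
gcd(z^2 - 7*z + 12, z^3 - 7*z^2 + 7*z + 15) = z - 3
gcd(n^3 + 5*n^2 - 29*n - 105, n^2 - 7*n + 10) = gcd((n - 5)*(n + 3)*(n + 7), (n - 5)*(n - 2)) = n - 5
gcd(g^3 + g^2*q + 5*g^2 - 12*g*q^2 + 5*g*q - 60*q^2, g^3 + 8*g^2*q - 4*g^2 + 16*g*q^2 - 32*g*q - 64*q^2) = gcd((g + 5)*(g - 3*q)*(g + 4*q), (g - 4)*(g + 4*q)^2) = g + 4*q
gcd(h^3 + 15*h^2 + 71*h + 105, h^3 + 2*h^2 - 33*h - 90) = h^2 + 8*h + 15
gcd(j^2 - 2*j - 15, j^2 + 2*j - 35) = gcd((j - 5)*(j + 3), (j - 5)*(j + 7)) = j - 5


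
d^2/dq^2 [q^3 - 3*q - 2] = 6*q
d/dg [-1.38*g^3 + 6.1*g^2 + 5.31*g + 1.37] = -4.14*g^2 + 12.2*g + 5.31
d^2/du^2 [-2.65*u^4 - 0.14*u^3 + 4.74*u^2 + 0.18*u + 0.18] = -31.8*u^2 - 0.84*u + 9.48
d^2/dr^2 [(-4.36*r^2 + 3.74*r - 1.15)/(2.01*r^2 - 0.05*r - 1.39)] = (-2.8421709430404e-14*r^4 + 29.343588*r^3 - 100.965114*r^2 + 63.388566*r - 23.799492)/(8.120601*r^6 - 0.606015*r^5 - 16.832142*r^4 + 0.838045*r^3 + 11.640138*r^2 - 0.289815*r - 2.685619)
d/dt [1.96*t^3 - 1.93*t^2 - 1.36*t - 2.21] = 5.88*t^2 - 3.86*t - 1.36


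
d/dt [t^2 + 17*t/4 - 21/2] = 2*t + 17/4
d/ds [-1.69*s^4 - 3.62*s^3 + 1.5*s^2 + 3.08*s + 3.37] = -6.76*s^3 - 10.86*s^2 + 3.0*s + 3.08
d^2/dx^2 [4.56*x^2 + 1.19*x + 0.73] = 9.12000000000000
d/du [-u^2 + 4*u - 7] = 4 - 2*u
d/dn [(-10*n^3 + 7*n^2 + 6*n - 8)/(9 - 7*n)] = (140*n^3 - 319*n^2 + 126*n - 2)/(49*n^2 - 126*n + 81)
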